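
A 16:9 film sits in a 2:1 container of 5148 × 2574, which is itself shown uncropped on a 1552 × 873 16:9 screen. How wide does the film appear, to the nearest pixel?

1380 px

First fit — 16:9 into 5148×2574 spans the height: 4576.00 × 2574.00.
The 2:1 canvas is width-limited in 1552×873, giving 1552.00 × 776.00; scale factor 0.3015.
The film scales with it: width 4576.00 × 0.3015 ≈ 1379.56.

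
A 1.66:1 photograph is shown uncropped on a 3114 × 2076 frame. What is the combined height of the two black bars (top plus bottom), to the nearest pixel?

1.66:1 is wider than 3:2, so it spans the full width.
The photograph is 3114 / 1.660 ≈ 1875.90 px tall.
Leftover height: 2076 − 1875.90 = 200.10 px.

200 px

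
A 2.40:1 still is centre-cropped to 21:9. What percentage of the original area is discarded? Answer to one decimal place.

Going from 2.40:1 to 21:9 means cutting width while keeping height.
Area ratio = (2.333)/(2.400) = 97.22%; the remaining 2.78% is cropped out.

2.8%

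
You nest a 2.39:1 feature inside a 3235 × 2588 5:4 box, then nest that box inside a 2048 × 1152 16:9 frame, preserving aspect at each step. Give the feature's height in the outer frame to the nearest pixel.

603 px

First fit — 2.39:1 into 3235×2588 spans the width: 3235.00 × 1353.56.
Second fit — the 5:4 canvas into 2048×1152 spans the height: 1440.00 × 1152.00 (×0.4451 from 3235×2588).
The feature scales with it: height 1353.56 × 0.4451 ≈ 602.51.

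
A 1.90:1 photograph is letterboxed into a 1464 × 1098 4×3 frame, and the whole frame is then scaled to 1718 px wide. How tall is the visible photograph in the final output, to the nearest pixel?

At 1464×1098 the photograph is width-limited, so height = 1464 / 1.900 ≈ 770.53 px.
The frame scales by 1718/1464 = 1.1735; 770.53 × 1.1735 ≈ 904.21 px.

904 px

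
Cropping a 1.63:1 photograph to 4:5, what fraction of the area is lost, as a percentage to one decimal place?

50.9%

4:5 is narrower than 1.63:1, so the crop keeps the full height and trims the width.
Area ratio = (0.800)/(1.630) = 49.08%; the remaining 50.92% is cropped out.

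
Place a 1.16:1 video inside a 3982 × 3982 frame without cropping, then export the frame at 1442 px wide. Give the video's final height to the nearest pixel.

1243 px

At 3982×3982 the video is width-limited, so height = 3982 / 1.160 ≈ 3432.76 px.
Scaling 3982 → 1442 is ×0.3621, so the height becomes 3432.76 × 0.3621 ≈ 1243.10 px.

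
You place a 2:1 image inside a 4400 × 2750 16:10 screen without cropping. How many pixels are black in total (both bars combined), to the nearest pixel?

2:1 (2.000) > 16:10 (1.600), so the image fills the width.
Content height = 4400 × 1/2 ≈ 2200.0000 px.
Leftover height: 2750 − 2200.0000 = 550.0000 px.
That's 550.0000 × 4400 ≈ 2420000 black pixels.

2420000 pixels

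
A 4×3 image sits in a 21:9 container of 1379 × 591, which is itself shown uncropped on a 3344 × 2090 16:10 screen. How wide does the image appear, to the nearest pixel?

4×3 in 1379×591: fills the height, so the image is 788.00 × 591.00.
The 21:9 canvas is width-limited in 3344×2090, giving 3344.00 × 1433.14; scale factor 2.4249.
So the image's width is 788.00 × 2.4249 ≈ 1910.86.

1911 px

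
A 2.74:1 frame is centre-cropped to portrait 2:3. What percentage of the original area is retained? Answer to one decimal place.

portrait 2:3 is narrower than 2.74:1, so the crop keeps the full height and trims the width.
Fraction kept = (0.667)/(2.740) ≈ 24.33%.

24.3%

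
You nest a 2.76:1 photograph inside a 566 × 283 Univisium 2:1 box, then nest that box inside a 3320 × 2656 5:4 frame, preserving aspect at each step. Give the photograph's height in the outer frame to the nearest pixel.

1203 px

Inside the 566×283 canvas the photograph is width-limited at 566.00 × 205.07.
Univisium 2:1 in 3320×2656: fills the width, so the intermediate becomes 3320.00 × 1660.00 — a scale of ×5.8657.
The photograph scales with it: height 205.07 × 5.8657 ≈ 1202.90.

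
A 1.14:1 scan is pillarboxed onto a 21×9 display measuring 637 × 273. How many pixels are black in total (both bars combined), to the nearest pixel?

Since 1.140 < 2.333, the scan is height-limited.
Content width = 273 × 1.140 ≈ 311.2200 px.
Black = 637 − 311.2200 = 325.7800 px.
That's 325.7800 × 273 ≈ 88938 black pixels.

88938 pixels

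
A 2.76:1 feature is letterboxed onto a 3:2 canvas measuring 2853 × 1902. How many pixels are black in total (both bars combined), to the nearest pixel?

2.76:1 is wider than 3:2, so it spans the full width.
The feature is 2853 / 2.760 ≈ 1033.6957 px tall.
1902 − 1033.6957 = 868.3043 px of bars.
That's 868.3043 × 2853 ≈ 2477272 black pixels.

2477272 pixels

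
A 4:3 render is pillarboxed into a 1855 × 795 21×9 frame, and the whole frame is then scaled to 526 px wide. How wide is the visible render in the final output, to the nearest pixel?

In the 1855×795 frame the render fills the height: width = 795 × 4/3 ≈ 1060.00 px.
Resizing to 526 px wide multiplies everything by 0.2836: 1060.00 → 300.57 px.

301 px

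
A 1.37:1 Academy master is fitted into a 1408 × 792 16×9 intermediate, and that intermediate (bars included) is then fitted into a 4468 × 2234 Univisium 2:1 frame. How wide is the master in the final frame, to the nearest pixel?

3061 px

1.37:1 Academy in 1408×792: fills the height, so the master is 1085.04 × 792.00.
Second fit — the 16×9 canvas into 4468×2234 spans the height: 3971.56 × 2234.00 (×2.8207 from 1408×792).
Applying the same ×2.8207: 1085.04 → 3060.58.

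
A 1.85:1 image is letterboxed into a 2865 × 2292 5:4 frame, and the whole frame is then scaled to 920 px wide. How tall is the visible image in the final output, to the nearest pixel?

497 px

In the 2865×2292 frame the image fills the width: height = 2865 / 1.850 ≈ 1548.65 px.
Resizing to 920 px wide multiplies everything by 0.3211: 1548.65 → 497.30 px.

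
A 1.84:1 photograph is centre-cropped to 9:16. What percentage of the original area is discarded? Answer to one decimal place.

The height stays; only width is cut (since 9:16 is narrower than 1.84:1).
Area ratio = (0.562)/(1.840) = 30.57%; the remaining 69.43% is cropped out.

69.4%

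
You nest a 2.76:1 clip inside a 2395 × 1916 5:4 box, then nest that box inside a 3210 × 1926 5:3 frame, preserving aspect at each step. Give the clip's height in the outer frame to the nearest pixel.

Inside the 2395×1916 canvas the clip is width-limited at 2395.00 × 867.75.
The 5:4 canvas is height-limited in 3210×1926, giving 2407.50 × 1926.00; scale factor 1.0052.
So the clip's height is 867.75 × 1.0052 ≈ 872.28.

872 px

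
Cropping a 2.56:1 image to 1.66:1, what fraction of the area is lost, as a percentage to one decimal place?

35.2%

Going from 2.56:1 to 1.66:1 means cutting width while keeping height.
Area ratio = (1.660)/(2.560) = 64.84%; the remaining 35.16% is cropped out.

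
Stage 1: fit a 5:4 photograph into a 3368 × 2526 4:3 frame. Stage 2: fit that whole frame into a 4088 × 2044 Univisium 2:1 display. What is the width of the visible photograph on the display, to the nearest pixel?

First fit — 5:4 into 3368×2526 spans the height: 3157.50 × 2526.00.
4:3 in 4088×2044: fills the height, so the intermediate becomes 2725.33 × 2044.00 — a scale of ×0.8092.
The photograph scales with it: width 3157.50 × 0.8092 ≈ 2555.00.

2555 px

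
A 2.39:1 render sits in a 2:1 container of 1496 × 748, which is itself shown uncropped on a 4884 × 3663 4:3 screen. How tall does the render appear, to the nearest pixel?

First fit — 2.39:1 into 1496×748 spans the width: 1496.00 × 625.94.
2:1 in 4884×3663: fills the width, so the intermediate becomes 4884.00 × 2442.00 — a scale of ×3.2647.
Applying the same ×3.2647: 625.94 → 2043.51.

2044 px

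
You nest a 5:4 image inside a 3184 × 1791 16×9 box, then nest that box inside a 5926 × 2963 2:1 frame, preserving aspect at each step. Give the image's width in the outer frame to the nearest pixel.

3704 px

Inside the 3184×1791 canvas the image is height-limited at 2238.75 × 1791.00.
The 16×9 canvas is height-limited in 5926×2963, giving 5267.56 × 2963.00; scale factor 1.6544.
Applying the same ×1.6544: 2238.75 → 3703.75.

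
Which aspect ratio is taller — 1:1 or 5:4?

1:1

1 and 5:4 = 1.25; 1.25 > 1. The smaller width-to-height ratio is the taller frame.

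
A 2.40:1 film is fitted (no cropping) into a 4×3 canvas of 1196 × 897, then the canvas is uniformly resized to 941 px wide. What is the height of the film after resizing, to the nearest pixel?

In the 1196×897 frame the film fills the width: height = 1196 / 2.400 ≈ 498.33 px.
Scaling 1196 → 941 is ×0.7868, so the height becomes 498.33 × 0.7868 ≈ 392.08 px.

392 px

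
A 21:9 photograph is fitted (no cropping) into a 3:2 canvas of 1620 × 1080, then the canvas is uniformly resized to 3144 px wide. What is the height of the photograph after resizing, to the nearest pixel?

1347 px

Fitted into 1620×1080, the photograph spans the width; its height is 1620 × 9/21 ≈ 694.29 px.
Scaling 1620 → 3144 is ×1.9407, so the height becomes 694.29 × 1.9407 ≈ 1347.43 px.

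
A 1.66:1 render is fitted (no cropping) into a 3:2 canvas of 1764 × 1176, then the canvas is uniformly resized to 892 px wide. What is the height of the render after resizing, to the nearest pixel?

At 1764×1176 the render is width-limited, so height = 1764 / 1.660 ≈ 1062.65 px.
Resizing to 892 px wide multiplies everything by 0.5057: 1062.65 → 537.35 px.

537 px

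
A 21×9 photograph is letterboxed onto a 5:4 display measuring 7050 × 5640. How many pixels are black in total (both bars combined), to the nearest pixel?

Since 2.333 > 1.250, the photograph is width-limited.
The photograph is 7050 × 9/21 ≈ 3021.4286 px tall.
Leftover height: 5640 − 3021.4286 = 2618.5714 px.
That's 2618.5714 × 7050 ≈ 18460929 black pixels.

18460929 pixels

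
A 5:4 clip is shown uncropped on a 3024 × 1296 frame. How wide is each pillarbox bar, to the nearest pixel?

702 px

5:4 (1.250) < 21×9 (2.333), so the clip fills the height.
Content width = 1296 × 5/4 ≈ 1620.00 px.
3024 − 1620.00 = 1404.00 px of bars (702.00 each).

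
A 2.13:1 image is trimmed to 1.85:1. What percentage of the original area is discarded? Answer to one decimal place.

13.1%

The height stays; only width is cut (since 1.85:1 is narrower than 2.13:1).
Fraction kept = (1.850)/(2.130) ≈ 86.85%, so 13.15% is lost.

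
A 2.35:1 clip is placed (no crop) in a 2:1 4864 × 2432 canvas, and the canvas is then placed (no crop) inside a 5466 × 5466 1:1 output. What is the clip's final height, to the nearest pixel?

2326 px

2.35:1 in 4864×2432: fills the width, so the clip is 4864.00 × 2069.79.
Second fit — the 2:1 canvas into 5466×5466 spans the width: 5466.00 × 2733.00 (×1.1238 from 4864×2432).
The clip scales with it: height 2069.79 × 1.1238 ≈ 2325.96.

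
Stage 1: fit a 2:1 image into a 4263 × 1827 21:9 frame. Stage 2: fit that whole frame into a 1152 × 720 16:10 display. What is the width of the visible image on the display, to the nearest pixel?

987 px

First fit — 2:1 into 4263×1827 spans the height: 3654.00 × 1827.00.
Second fit — the 21:9 canvas into 1152×720 spans the width: 1152.00 × 493.71 (×0.2702 from 4263×1827).
Applying the same ×0.2702: 3654.00 → 987.43.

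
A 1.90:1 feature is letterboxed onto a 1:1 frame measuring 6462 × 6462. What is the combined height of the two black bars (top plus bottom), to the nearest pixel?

3061 px

1.90:1 is wider than 1:1, so it spans the full width.
That makes the image 3401.05 px tall (6462 / 1.900).
Black = 6462 − 3401.05 = 3060.95 px.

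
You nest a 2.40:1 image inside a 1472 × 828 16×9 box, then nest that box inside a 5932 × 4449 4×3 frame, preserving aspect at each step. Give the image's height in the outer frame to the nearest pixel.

2472 px

Inside the 1472×828 canvas the image is width-limited at 1472.00 × 613.33.
Second fit — the 16×9 canvas into 5932×4449 spans the width: 5932.00 × 3336.75 (×4.0299 from 1472×828).
The image scales with it: height 613.33 × 4.0299 ≈ 2471.67.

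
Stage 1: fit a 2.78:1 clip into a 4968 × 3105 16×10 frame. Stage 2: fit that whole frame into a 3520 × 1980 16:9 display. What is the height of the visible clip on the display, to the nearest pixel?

2.78:1 in 4968×3105: fills the width, so the clip is 4968.00 × 1787.05.
16×10 in 3520×1980: fills the height, so the intermediate becomes 3168.00 × 1980.00 — a scale of ×0.6377.
So the clip's height is 1787.05 × 0.6377 ≈ 1139.57.

1140 px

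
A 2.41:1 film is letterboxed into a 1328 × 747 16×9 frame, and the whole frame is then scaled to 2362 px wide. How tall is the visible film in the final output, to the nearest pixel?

980 px

In the 1328×747 frame the film fills the width: height = 1328 / 2.410 ≈ 551.04 px.
Scaling 1328 → 2362 is ×1.7786, so the height becomes 551.04 × 1.7786 ≈ 980.08 px.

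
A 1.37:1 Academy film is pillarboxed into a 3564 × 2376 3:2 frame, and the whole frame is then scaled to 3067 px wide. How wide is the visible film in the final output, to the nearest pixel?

Fitted into 3564×2376, the film spans the height; its width is 2376 × 1.370 ≈ 3255.12 px.
The frame scales by 3067/3564 = 0.8605; 3255.12 × 0.8605 ≈ 2801.19 px.

2801 px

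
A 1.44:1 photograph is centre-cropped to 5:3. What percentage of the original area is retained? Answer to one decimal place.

86.4%

The width stays; only height is cut (since 5:3 is wider than 1.44:1).
(1.440)/(1.667) ≈ 0.864 of the area survives.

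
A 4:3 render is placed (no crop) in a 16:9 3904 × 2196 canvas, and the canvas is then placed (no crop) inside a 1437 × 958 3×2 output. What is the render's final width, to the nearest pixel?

Inside the 3904×2196 canvas the render is height-limited at 2928.00 × 2196.00.
16:9 in 1437×958: fills the width, so the intermediate becomes 1437.00 × 808.31 — a scale of ×0.3681.
The render scales with it: width 2928.00 × 0.3681 ≈ 1077.75.

1078 px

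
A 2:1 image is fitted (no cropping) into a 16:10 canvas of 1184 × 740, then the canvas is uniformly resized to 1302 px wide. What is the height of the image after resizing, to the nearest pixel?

651 px

At 1184×740 the image is width-limited, so height = 1184 × 1/2 ≈ 592.00 px.
Scaling 1184 → 1302 is ×1.0997, so the height becomes 592.00 × 1.0997 ≈ 651.00 px.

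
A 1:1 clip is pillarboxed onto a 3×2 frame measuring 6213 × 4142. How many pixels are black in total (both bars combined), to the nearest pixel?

8578082 pixels

1:1 (1.000) < 3×2 (1.500), so the clip fills the height.
The clip is 4142 × 1/1 ≈ 4142.0000 px wide.
Leftover width: 6213 − 4142.0000 = 2071.0000 px.
Across the 4142-px span: 2071.0000 × 4142 ≈ 8578082 px.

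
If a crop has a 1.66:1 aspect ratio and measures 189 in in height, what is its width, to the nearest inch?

At 1.66:1, 189 × 1.660 ≈ 313.74.

314 in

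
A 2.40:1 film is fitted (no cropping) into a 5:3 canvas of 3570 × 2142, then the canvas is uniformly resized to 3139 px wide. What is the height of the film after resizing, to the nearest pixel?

At 3570×2142 the film is width-limited, so height = 3570 / 2.400 ≈ 1487.50 px.
Resizing to 3139 px wide multiplies everything by 0.8793: 1487.50 → 1307.92 px.

1308 px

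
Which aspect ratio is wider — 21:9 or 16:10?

21:9 = 2.333 and 16:10 = 1.6; 2.333 > 1.6.

21:9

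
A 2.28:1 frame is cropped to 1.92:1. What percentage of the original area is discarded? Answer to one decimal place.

Going from 2.28:1 to 1.92:1 means cutting width while keeping height.
Fraction kept = (1.920)/(2.280) ≈ 84.21%, so 15.79% is lost.

15.8%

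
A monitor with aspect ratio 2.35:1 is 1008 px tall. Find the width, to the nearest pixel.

At 2.35:1, 1008 × 2.350 ≈ 2368.80.

2369 px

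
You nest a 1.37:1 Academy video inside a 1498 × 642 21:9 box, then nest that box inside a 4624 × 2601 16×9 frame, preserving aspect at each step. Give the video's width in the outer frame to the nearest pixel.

2715 px

First fit — 1.37:1 Academy into 1498×642 spans the height: 879.54 × 642.00.
Second fit — the 21:9 canvas into 4624×2601 spans the width: 4624.00 × 1981.71 (×3.0868 from 1498×642).
Applying the same ×3.0868: 879.54 → 2714.95.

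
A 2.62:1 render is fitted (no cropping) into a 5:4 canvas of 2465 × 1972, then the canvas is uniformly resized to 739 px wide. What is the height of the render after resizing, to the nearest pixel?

Fitted into 2465×1972, the render spans the width; its height is 2465 / 2.620 ≈ 940.84 px.
The frame scales by 739/2465 = 0.2998; 940.84 × 0.2998 ≈ 282.06 px.

282 px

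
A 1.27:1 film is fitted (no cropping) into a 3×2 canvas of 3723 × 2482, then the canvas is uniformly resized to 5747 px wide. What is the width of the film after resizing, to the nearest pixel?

In the 3723×2482 frame the film fills the height: width = 2482 × 1.270 ≈ 3152.14 px.
The frame scales by 5747/3723 = 1.5436; 3152.14 × 1.5436 ≈ 4865.79 px.

4866 px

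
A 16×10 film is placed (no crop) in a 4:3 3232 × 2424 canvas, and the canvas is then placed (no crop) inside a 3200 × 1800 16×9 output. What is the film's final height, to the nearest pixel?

Inside the 3232×2424 canvas the film is width-limited at 3232.00 × 2020.00.
4:3 in 3200×1800: fills the height, so the intermediate becomes 2400.00 × 1800.00 — a scale of ×0.7426.
So the film's height is 2020.00 × 0.7426 ≈ 1500.00.

1500 px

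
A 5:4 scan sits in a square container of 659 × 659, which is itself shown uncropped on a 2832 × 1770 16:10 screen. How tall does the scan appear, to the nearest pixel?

1416 px

5:4 in 659×659: fills the width, so the scan is 659.00 × 527.20.
The square canvas is height-limited in 2832×1770, giving 1770.00 × 1770.00; scale factor 2.6859.
The scan scales with it: height 527.20 × 2.6859 ≈ 1416.00.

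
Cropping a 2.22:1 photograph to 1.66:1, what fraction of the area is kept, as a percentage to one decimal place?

74.8%

The height stays; only width is cut (since 1.66:1 is narrower than 2.22:1).
Fraction kept = (1.660)/(2.220) ≈ 74.77%.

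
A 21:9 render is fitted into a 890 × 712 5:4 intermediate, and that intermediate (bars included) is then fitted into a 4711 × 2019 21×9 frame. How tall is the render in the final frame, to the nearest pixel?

First fit — 21:9 into 890×712 spans the width: 890.00 × 381.43.
5:4 in 4711×2019: fills the height, so the intermediate becomes 2523.75 × 2019.00 — a scale of ×2.8357.
So the render's height is 381.43 × 2.8357 ≈ 1081.61.

1082 px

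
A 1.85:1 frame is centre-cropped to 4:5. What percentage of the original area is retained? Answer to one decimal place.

43.2%

4:5 is narrower than 1.85:1, so the crop keeps the full height and trims the width.
Area ratio = (0.800)/(1.850) = 43.24% retained.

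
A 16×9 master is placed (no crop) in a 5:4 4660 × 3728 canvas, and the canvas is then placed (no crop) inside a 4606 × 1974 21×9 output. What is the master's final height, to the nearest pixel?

1388 px

16×9 in 4660×3728: fills the width, so the master is 4660.00 × 2621.25.
Second fit — the 5:4 canvas into 4606×1974 spans the height: 2467.50 × 1974.00 (×0.5295 from 4660×3728).
So the master's height is 2621.25 × 0.5295 ≈ 1387.97.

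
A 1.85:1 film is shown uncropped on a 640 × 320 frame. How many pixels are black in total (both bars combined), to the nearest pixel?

15360 pixels

Since 1.850 < 2.000, the film is height-limited.
That makes the image 592.0000 px wide (320 × 1.850).
Leftover width: 640 − 592.0000 = 48.0000 px.
Across the 320-px span: 48.0000 × 320 ≈ 15360 px.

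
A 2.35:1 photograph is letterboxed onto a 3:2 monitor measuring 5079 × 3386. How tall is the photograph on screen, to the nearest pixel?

2.35:1 is wider than 3:2, so it spans the full width.
Content height = 5079 / 2.350 ≈ 2161.28 px.

2161 px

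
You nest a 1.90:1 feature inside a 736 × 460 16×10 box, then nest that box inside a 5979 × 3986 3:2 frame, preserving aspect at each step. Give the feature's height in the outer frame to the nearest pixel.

Inside the 736×460 canvas the feature is width-limited at 736.00 × 387.37.
Second fit — the 16×10 canvas into 5979×3986 spans the width: 5979.00 × 3736.88 (×8.1236 from 736×460).
So the feature's height is 387.37 × 8.1236 ≈ 3146.84.

3147 px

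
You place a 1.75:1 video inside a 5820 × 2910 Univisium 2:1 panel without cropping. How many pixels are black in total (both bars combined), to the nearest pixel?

1.75:1 is narrower than Univisium 2:1, so it spans the full height.
That makes the image 5092.5000 px wide (2910 × 1.750).
Leftover width: 5820 − 5092.5000 = 727.5000 px.
Across the 2910-px span: 727.5000 × 2910 ≈ 2117025 px.

2117025 pixels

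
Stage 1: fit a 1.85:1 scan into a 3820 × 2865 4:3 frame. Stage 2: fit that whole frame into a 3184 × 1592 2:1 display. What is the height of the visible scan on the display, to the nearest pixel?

1147 px

Inside the 3820×2865 canvas the scan is width-limited at 3820.00 × 2064.86.
4:3 in 3184×1592: fills the height, so the intermediate becomes 2122.67 × 1592.00 — a scale of ×0.5557.
Applying the same ×0.5557: 2064.86 → 1147.39.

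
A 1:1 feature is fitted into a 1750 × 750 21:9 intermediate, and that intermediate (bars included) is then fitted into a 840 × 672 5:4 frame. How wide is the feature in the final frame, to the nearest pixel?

1:1 in 1750×750: fills the height, so the feature is 750.00 × 750.00.
The 21:9 canvas is width-limited in 840×672, giving 840.00 × 360.00; scale factor 0.4800.
Applying the same ×0.4800: 750.00 → 360.00.

360 px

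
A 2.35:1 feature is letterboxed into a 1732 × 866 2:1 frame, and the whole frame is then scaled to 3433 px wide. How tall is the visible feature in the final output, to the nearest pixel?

1461 px

In the 1732×866 frame the feature fills the width: height = 1732 / 2.350 ≈ 737.02 px.
The frame scales by 3433/1732 = 1.9821; 737.02 × 1.9821 ≈ 1460.85 px.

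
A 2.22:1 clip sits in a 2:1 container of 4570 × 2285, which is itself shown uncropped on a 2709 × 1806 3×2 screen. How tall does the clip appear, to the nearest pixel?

1220 px

First fit — 2.22:1 into 4570×2285 spans the width: 4570.00 × 2058.56.
2:1 in 2709×1806: fills the width, so the intermediate becomes 2709.00 × 1354.50 — a scale of ×0.5928.
The clip scales with it: height 2058.56 × 0.5928 ≈ 1220.27.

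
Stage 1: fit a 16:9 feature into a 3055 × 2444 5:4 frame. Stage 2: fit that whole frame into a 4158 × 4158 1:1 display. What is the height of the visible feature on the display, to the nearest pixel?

2339 px

Inside the 3055×2444 canvas the feature is width-limited at 3055.00 × 1718.44.
Second fit — the 5:4 canvas into 4158×4158 spans the width: 4158.00 × 3326.40 (×1.3610 from 3055×2444).
The feature scales with it: height 1718.44 × 1.3610 ≈ 2338.88.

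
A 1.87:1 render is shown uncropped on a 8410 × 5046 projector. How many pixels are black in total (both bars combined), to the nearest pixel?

4614347 pixels

1.87:1 is wider than 5:3, so it spans the full width.
That makes the image 4497.3262 px tall (8410 / 1.870).
5046 − 4497.3262 = 548.6738 px of bars.
Across the 8410-px span: 548.6738 × 8410 ≈ 4614347 px.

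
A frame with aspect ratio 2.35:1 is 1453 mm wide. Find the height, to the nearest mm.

Height = 1453 / 2.350 = 618.30.

618 mm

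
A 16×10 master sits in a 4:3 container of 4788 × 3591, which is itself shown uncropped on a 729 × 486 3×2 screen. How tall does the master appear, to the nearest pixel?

16×10 in 4788×3591: fills the width, so the master is 4788.00 × 2992.50.
4:3 in 729×486: fills the height, so the intermediate becomes 648.00 × 486.00 — a scale of ×0.1353.
Applying the same ×0.1353: 2992.50 → 405.00.

405 px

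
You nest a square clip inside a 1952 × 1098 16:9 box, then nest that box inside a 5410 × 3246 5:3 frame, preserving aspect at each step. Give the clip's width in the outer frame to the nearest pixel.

square in 1952×1098: fills the height, so the clip is 1098.00 × 1098.00.
The 16:9 canvas is width-limited in 5410×3246, giving 5410.00 × 3043.12; scale factor 2.7715.
The clip scales with it: width 1098.00 × 2.7715 ≈ 3043.12.

3043 px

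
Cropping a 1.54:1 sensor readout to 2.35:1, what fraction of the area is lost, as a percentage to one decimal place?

34.5%

2.35:1 is wider than 1.54:1, so the crop keeps the full width and trims the height.
(1.540)/(2.350) ≈ 0.655 of the area survives, leaving 34.47% discarded.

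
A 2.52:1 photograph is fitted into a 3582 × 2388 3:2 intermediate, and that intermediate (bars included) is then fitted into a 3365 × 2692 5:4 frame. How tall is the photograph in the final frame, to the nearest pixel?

1335 px

2.52:1 in 3582×2388: fills the width, so the photograph is 3582.00 × 1421.43.
The 3:2 canvas is width-limited in 3365×2692, giving 3365.00 × 2243.33; scale factor 0.9394.
Applying the same ×0.9394: 1421.43 → 1335.32.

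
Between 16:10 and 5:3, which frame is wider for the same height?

16:10 = 1.6 and 5:3 = 1.667; 1.667 > 1.6.

5:3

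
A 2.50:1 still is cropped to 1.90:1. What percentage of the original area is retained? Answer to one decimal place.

76.0%

1.90:1 is narrower than 2.50:1, so the crop keeps the full height and trims the width.
(1.900)/(2.500) ≈ 0.760 of the area survives.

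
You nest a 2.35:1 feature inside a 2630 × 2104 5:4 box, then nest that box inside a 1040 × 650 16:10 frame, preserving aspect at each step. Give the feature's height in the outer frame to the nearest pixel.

346 px

Inside the 2630×2104 canvas the feature is width-limited at 2630.00 × 1119.15.
The 5:4 canvas is height-limited in 1040×650, giving 812.50 × 650.00; scale factor 0.3089.
So the feature's height is 1119.15 × 0.3089 ≈ 345.74.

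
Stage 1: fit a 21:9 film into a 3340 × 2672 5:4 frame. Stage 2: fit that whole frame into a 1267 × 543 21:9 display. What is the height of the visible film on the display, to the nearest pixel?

21:9 in 3340×2672: fills the width, so the film is 3340.00 × 1431.43.
Second fit — the 5:4 canvas into 1267×543 spans the height: 678.75 × 543.00 (×0.2032 from 3340×2672).
Applying the same ×0.2032: 1431.43 → 290.89.

291 px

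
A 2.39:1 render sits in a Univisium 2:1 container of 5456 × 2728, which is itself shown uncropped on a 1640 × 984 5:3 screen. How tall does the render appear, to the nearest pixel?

686 px

Inside the 5456×2728 canvas the render is width-limited at 5456.00 × 2282.85.
Univisium 2:1 in 1640×984: fills the width, so the intermediate becomes 1640.00 × 820.00 — a scale of ×0.3006.
Applying the same ×0.3006: 2282.85 → 686.19.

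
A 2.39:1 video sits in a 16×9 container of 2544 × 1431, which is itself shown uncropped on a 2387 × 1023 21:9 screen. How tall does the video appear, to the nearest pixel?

761 px

Inside the 2544×1431 canvas the video is width-limited at 2544.00 × 1064.44.
Second fit — the 16×9 canvas into 2387×1023 spans the height: 1818.67 × 1023.00 (×0.7149 from 2544×1431).
The video scales with it: height 1064.44 × 0.7149 ≈ 760.95.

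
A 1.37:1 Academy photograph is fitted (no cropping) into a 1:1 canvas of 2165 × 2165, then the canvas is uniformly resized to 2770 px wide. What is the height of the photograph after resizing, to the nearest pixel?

2022 px

In the 2165×2165 frame the photograph fills the width: height = 2165 / 1.370 ≈ 1580.29 px.
The frame scales by 2770/2165 = 1.2794; 1580.29 × 1.2794 ≈ 2021.90 px.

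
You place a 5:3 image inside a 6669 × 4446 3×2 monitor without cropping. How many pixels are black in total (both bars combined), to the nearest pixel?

5:3 (1.667) > 3×2 (1.500), so the image fills the width.
The image is 6669 × 3/5 ≈ 4001.4000 px tall.
4446 − 4001.4000 = 444.6000 px of bars.
That's 444.6000 × 6669 ≈ 2965037 black pixels.

2965037 pixels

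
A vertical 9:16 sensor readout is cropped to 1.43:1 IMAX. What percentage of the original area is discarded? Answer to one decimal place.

60.7%

The width stays; only height is cut (since 1.43:1 IMAX is wider than vertical 9:16).
Fraction kept = (0.562)/(1.430) ≈ 39.34%, so 60.66% is lost.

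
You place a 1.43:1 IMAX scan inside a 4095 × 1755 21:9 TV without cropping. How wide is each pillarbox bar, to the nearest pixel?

1.43:1 IMAX (1.430) < 21:9 (2.333), so the scan fills the height.
The scan is 1755 × 1.430 ≈ 2509.65 px wide.
Black = 4095 − 2509.65 = 1585.35 px, or 792.67 per bar.

793 px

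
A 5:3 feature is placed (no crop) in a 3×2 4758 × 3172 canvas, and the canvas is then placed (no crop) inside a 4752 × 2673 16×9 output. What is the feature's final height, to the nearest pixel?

2406 px

5:3 in 4758×3172: fills the width, so the feature is 4758.00 × 2854.80.
Second fit — the 3×2 canvas into 4752×2673 spans the height: 4009.50 × 2673.00 (×0.8427 from 4758×3172).
So the feature's height is 2854.80 × 0.8427 ≈ 2405.70.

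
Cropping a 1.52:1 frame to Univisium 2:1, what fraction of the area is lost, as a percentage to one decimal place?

Going from 1.52:1 to Univisium 2:1 means cutting height while keeping width.
Area ratio = (1.520)/(2.000) = 76.00%; the remaining 24.00% is cropped out.

24.0%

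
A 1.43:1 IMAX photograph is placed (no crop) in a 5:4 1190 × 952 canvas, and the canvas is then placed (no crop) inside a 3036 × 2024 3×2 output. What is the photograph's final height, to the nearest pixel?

1769 px

Inside the 1190×952 canvas the photograph is width-limited at 1190.00 × 832.17.
The 5:4 canvas is height-limited in 3036×2024, giving 2530.00 × 2024.00; scale factor 2.1261.
So the photograph's height is 832.17 × 2.1261 ≈ 1769.23.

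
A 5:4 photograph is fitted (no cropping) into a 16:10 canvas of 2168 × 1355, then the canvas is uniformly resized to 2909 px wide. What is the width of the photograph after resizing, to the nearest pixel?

Fitted into 2168×1355, the photograph spans the height; its width is 1355 × 5/4 ≈ 1693.75 px.
The frame scales by 2909/2168 = 1.3418; 1693.75 × 1.3418 ≈ 2272.66 px.

2273 px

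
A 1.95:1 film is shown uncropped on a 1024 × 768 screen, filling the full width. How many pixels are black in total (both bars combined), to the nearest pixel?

Content height = 1024 / 1.950 ≈ 525.1282 px.
Black = 768 − 525.1282 = 242.8718 px.
Bar area = 242.8718 × 1024 ≈ 248701 px.

248701 pixels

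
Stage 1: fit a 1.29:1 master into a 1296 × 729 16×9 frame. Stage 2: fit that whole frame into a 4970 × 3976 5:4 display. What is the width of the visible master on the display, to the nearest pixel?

3606 px

1.29:1 in 1296×729: fills the height, so the master is 940.41 × 729.00.
The 16×9 canvas is width-limited in 4970×3976, giving 4970.00 × 2795.62; scale factor 3.8349.
So the master's width is 940.41 × 3.8349 ≈ 3606.36.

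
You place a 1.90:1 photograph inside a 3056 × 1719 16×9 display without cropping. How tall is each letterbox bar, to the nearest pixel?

55 px

Since 1.900 > 1.778, the photograph is width-limited.
That makes the image 1608.42 px tall (3056 / 1.900).
1719 − 1608.42 = 110.58 px of bars (55.29 each).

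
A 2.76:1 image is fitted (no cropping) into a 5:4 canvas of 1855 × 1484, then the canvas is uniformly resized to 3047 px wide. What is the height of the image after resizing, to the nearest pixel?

At 1855×1484 the image is width-limited, so height = 1855 / 2.760 ≈ 672.10 px.
The frame scales by 3047/1855 = 1.6426; 672.10 × 1.6426 ≈ 1103.99 px.

1104 px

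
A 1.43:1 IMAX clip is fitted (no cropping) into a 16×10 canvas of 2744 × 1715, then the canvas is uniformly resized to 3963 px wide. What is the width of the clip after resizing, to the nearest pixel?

3542 px

In the 2744×1715 frame the clip fills the height: width = 1715 × 1.430 ≈ 2452.45 px.
Resizing to 3963 px wide multiplies everything by 1.4442: 2452.45 → 3541.93 px.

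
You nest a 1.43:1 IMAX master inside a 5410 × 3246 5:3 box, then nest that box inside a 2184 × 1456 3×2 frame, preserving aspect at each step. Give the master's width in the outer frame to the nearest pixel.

1.43:1 IMAX in 5410×3246: fills the height, so the master is 4641.78 × 3246.00.
5:3 in 2184×1456: fills the width, so the intermediate becomes 2184.00 × 1310.40 — a scale of ×0.4037.
Applying the same ×0.4037: 4641.78 → 1873.87.

1874 px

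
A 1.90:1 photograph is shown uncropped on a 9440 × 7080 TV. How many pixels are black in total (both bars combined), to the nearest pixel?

1.90:1 is wider than 4:3, so it spans the full width.
Content height = 9440 / 1.900 ≈ 4968.4211 px.
Leftover height: 7080 − 4968.4211 = 2111.5789 px.
That's 2111.5789 × 9440 ≈ 19933305 black pixels.

19933305 pixels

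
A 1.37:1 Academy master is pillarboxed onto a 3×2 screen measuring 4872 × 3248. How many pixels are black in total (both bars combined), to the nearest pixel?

Since 1.370 < 1.500, the master is height-limited.
The master is 3248 × 1.370 ≈ 4449.7600 px wide.
Black = 4872 − 4449.7600 = 422.2400 px.
That's 422.2400 × 3248 ≈ 1371436 black pixels.

1371436 pixels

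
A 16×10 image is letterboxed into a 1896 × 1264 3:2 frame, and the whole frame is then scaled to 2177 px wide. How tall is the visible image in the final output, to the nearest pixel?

In the 1896×1264 frame the image fills the width: height = 1896 × 10/16 ≈ 1185.00 px.
Resizing to 2177 px wide multiplies everything by 1.1482: 1185.00 → 1360.62 px.

1361 px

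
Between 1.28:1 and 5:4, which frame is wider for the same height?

1.28 and 5:4 = 1.25; 1.28 > 1.25.

1.28:1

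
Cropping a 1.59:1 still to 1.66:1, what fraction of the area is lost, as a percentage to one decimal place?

The width stays; only height is cut (since 1.66:1 is wider than 1.59:1).
Area ratio = (1.590)/(1.660) = 95.78%; the remaining 4.22% is cropped out.

4.2%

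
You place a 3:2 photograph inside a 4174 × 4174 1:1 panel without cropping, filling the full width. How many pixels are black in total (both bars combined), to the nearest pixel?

Content height = 4174 × 2/3 ≈ 2782.6667 px.
4174 − 2782.6667 = 1391.3333 px of bars.
That's 1391.3333 × 4174 ≈ 5807425 black pixels.

5807425 pixels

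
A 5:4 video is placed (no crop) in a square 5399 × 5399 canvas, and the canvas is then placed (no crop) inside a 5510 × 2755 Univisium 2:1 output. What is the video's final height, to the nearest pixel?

2204 px

5:4 in 5399×5399: fills the width, so the video is 5399.00 × 4319.20.
The square canvas is height-limited in 5510×2755, giving 2755.00 × 2755.00; scale factor 0.5103.
The video scales with it: height 4319.20 × 0.5103 ≈ 2204.00.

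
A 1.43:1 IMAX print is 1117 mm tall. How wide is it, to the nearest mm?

Width = 1117 × 1.430 = 1597.31.

1597 mm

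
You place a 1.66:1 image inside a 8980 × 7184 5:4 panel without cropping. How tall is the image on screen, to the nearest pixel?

5410 px

Since 1.660 > 1.250, the image is width-limited.
The image is 8980 / 1.660 ≈ 5409.64 px tall.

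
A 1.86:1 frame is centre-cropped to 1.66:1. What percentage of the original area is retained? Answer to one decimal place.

The height stays; only width is cut (since 1.66:1 is narrower than 1.86:1).
Fraction kept = (1.660)/(1.860) ≈ 89.25%.

89.2%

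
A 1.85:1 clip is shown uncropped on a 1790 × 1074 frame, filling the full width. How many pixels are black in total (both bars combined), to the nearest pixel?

190514 pixels

The clip is 1790 / 1.850 ≈ 967.5676 px tall.
Leftover height: 1074 − 967.5676 = 106.4324 px.
Across the 1790-px span: 106.4324 × 1790 ≈ 190514 px.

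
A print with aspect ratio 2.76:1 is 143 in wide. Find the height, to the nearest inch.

52 in

At 2.76:1, 143 / 2.760 ≈ 51.81.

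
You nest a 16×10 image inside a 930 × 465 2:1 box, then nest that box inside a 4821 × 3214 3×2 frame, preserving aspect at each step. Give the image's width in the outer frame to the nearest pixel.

Inside the 930×465 canvas the image is height-limited at 744.00 × 465.00.
2:1 in 4821×3214: fills the width, so the intermediate becomes 4821.00 × 2410.50 — a scale of ×5.1839.
The image scales with it: width 744.00 × 5.1839 ≈ 3856.80.

3857 px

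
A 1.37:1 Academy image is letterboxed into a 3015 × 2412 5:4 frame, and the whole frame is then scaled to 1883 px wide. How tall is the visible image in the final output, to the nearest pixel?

1374 px

Fitted into 3015×2412, the image spans the width; its height is 3015 / 1.370 ≈ 2200.73 px.
Scaling 3015 → 1883 is ×0.6245, so the height becomes 2200.73 × 0.6245 ≈ 1374.45 px.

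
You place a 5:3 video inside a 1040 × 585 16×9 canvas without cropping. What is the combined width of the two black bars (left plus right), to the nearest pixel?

Since 1.667 < 1.778, the video is height-limited.
That makes the image 975.00 px wide (585 × 5/3).
1040 − 975.00 = 65.00 px of bars.

65 px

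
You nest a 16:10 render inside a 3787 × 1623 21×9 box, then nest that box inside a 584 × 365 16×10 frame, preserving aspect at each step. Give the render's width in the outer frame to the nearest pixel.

400 px

Inside the 3787×1623 canvas the render is height-limited at 2596.80 × 1623.00.
Second fit — the 21×9 canvas into 584×365 spans the width: 584.00 × 250.29 (×0.1542 from 3787×1623).
The render scales with it: width 2596.80 × 0.1542 ≈ 400.46.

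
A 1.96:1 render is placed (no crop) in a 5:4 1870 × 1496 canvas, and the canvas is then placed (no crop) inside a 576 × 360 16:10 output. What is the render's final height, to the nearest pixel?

230 px

Inside the 1870×1496 canvas the render is width-limited at 1870.00 × 954.08.
The 5:4 canvas is height-limited in 576×360, giving 450.00 × 360.00; scale factor 0.2406.
The render scales with it: height 954.08 × 0.2406 ≈ 229.59.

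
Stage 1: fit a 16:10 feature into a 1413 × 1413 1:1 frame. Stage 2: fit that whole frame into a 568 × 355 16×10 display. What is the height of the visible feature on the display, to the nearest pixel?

16:10 in 1413×1413: fills the width, so the feature is 1413.00 × 883.12.
1:1 in 568×355: fills the height, so the intermediate becomes 355.00 × 355.00 — a scale of ×0.2512.
Applying the same ×0.2512: 883.12 → 221.88.

222 px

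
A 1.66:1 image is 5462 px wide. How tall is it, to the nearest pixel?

5462 / 1.660 = 3290.36.

3290 px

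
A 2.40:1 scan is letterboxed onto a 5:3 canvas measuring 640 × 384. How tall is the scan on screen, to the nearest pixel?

267 px

Since 2.400 > 1.667, the scan is width-limited.
The scan is 640 / 2.400 ≈ 266.67 px tall.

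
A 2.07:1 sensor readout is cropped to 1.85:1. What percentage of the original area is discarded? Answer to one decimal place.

10.6%

Going from 2.07:1 to 1.85:1 means cutting width while keeping height.
Area ratio = (1.850)/(2.070) = 89.37%; the remaining 10.63% is cropped out.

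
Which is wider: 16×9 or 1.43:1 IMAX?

16×9 = 1.778 and 1.43; 1.778 > 1.43.

16×9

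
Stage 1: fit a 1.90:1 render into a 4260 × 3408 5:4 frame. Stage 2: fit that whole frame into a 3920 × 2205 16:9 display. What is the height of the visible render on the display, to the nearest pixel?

1451 px

1.90:1 in 4260×3408: fills the width, so the render is 4260.00 × 2242.11.
Second fit — the 5:4 canvas into 3920×2205 spans the height: 2756.25 × 2205.00 (×0.6470 from 4260×3408).
Applying the same ×0.6470: 2242.11 → 1450.66.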